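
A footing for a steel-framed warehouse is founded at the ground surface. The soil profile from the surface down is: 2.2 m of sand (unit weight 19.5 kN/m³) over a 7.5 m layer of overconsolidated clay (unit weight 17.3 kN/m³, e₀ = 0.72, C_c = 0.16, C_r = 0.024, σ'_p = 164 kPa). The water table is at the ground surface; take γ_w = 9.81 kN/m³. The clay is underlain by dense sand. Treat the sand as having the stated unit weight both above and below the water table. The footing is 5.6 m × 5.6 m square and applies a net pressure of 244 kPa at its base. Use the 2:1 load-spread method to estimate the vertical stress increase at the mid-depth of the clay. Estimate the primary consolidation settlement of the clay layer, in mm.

S_c ≈ 35 mm

Mid-depth of clay below the ground surface: z = 2.2 + 7.5/2 = 5.95 m.
Total vertical stress at mid-clay: σ_v = 19.5×2.2 + 17.3×3.75 = 107.78 kPa.
Pore pressure: u = 9.81×(5.95 − 0) = 58.37 kPa.
Initial effective stress: σ'_0 = σ_v − u = 107.78 − 58.37 = 49.41 kPa.
Stress increase at mid-clay by the 2:1 spreading method:
Δσ = qBL/((B+z)(L+z)) = 244×5.6×5.6/((5.6+5.95)(5.6+5.95)) = 57.359 kPa
Final effective stress: σ'_f = 49.41 + 57.359 = 106.77 kPa.
σ'_f = 106.77 ≤ σ'_p = 164 kPa, so the clay remains overconsolidated and only the recompression index applies:
S_c = C_r·H/(1+e₀)·log₁₀(σ'_f/σ'_0) = 0.024×7.5/1.72×log₁₀(106.77/49.41)
    = 0.10465 × 0.33463 = 0.03502 m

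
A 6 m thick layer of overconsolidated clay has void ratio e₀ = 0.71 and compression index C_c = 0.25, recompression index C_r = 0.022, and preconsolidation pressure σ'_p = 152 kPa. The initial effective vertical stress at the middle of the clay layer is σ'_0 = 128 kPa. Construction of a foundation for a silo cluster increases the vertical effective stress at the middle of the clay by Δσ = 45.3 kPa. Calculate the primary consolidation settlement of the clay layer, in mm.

Final effective stress: σ'_f = 128 + 45.3 = 173.3 kPa.
σ'_f = 173.3 > σ'_p = 152 kPa, so the stress path crosses the preconsolidation pressure — recompression up to σ'_p, then virgin compression beyond:
S_c = H/(1+e₀)·[C_r·log₁₀(σ'_p/σ'_0) + C_c·log₁₀(σ'_f/σ'_p)]
    = 6/1.71 × [0.022×log₁₀(152/128) + 0.25×log₁₀(173.3/152)]
    = 3.5088 × [0.0016419 + 0.014239] = 0.05572 m

S_c ≈ 55.7 mm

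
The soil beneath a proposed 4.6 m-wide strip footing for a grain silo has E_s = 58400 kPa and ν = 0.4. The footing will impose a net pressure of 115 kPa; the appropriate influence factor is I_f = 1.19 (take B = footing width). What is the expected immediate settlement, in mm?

Immediate (elastic) settlement: S_e = q·B·(1−ν²)/E_s · I_f.
S_e = 115 × 4.6 × (1 − 0.4²) / 58400 × 1.19
    = 115 × 4.6 × 0.84 / 58400 × 1.19
    = 0.009055 m = 9.055 mm

S_e ≈ 9.05 mm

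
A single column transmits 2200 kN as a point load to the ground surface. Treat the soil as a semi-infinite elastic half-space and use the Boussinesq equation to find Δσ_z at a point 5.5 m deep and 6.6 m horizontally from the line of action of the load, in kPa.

Boussinesq vertical stress below a point load on an elastic half-space:
Δσ_z = 3P/(2πz²) · [1 + (r/z)²]^(−5/2)
r/z = 6.6/5.5 = 1.2; [1+(r/z)²]^(−5/2) = 0.10753.
Δσ_z = 3×2200/(2π×5.5²) × 0.10753 = 34.725 × 0.10753 = 3.734 kPa

Δσ_z ≈ 3.73 kPa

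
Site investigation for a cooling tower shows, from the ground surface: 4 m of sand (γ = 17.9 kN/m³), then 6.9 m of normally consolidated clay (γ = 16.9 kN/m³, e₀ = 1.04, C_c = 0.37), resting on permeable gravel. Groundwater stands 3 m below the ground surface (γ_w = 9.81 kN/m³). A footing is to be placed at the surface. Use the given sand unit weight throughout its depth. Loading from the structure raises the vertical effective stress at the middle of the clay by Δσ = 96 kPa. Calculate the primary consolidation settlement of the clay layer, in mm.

S_c ≈ 407 mm

Mid-depth of clay below the ground surface: z = 4 + 6.9/2 = 7.45 m.
Total vertical stress at mid-clay: σ_v = 17.9×4 + 16.9×3.45 = 129.91 kPa.
Pore pressure: u = 9.81×(7.45 − 3) = 43.655 kPa.
Initial effective stress: σ'_0 = σ_v − u = 129.91 − 43.655 = 86.255 kPa.
Final effective stress: σ'_f = σ'_0 + Δσ = 86.255 + 96 = 182.25 kPa.
Normally consolidated clay, so the full stress increment lies on the virgin compression line:
S_c = C_c·H/(1+e₀)·log₁₀(σ'_f/σ'_0) = 0.37×6.9/(1+1.04)×log₁₀(182.25/86.255)
    = 1.2515 × 0.32488 = 0.4066 m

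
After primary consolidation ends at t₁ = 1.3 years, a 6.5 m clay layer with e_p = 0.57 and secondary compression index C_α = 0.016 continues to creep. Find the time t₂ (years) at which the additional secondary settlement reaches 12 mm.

S_s = C_α·H/(1+e_p)·log₁₀(t₂/t₁) ⇒ log₁₀(t₂/t₁) = S_s·(1+e_p)/(C_α·H).
log₁₀(t₂/t₁) = 0.012 × (1+0.57) / (0.016×6.5) = 0.1812
t₂ = t₁ × 10^0.1812 = 1.3 × 1.518 = 1.973 years

t₂ ≈ 1.97 years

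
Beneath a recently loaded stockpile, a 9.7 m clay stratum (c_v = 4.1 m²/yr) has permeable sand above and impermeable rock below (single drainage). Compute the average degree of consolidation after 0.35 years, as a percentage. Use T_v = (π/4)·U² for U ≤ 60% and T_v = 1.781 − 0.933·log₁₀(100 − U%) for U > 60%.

Drainage path length: H_d = H = 9.7 m (single drainage).
T_v = c_v·t/H_d² = 4.1×0.35/9.7² = 0.015251.
T_v = 0.015251 corresponds to the U ≤ 60% branch:
U = √(4T_v/π) = 0.1393

U ≈ 13.9 %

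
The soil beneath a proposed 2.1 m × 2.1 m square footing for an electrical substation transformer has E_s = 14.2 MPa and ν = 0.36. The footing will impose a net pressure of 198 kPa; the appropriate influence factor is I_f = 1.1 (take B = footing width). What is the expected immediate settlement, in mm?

S_e ≈ 28 mm

Immediate (elastic) settlement: S_e = q·B·(1−ν²)/E_s · I_f.
E_s = 14.2 MPa = 14200 kPa.
S_e = 198 × 2.1 × (1 − 0.36²) / 14200 × 1.1
    = 198 × 2.1 × 0.8704 / 14200 × 1.1
    = 0.02804 m = 28.04 mm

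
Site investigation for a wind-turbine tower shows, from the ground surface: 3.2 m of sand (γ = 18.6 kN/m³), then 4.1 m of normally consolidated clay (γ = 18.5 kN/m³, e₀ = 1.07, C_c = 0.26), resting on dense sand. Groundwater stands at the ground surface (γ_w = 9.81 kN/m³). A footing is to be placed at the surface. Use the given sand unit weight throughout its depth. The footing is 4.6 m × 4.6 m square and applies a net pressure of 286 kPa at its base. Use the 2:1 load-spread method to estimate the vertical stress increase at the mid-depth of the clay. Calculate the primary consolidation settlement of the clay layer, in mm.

S_c ≈ 192 mm

Mid-depth of clay below the ground surface: z = 3.2 + 4.1/2 = 5.25 m.
Total vertical stress at mid-clay: σ_v = 18.6×3.2 + 18.5×2.05 = 97.445 kPa.
Pore pressure: u = 9.81×(5.25 − 0) = 51.503 kPa.
Initial effective stress: σ'_0 = σ_v − u = 97.445 − 51.503 = 45.942 kPa.
Stress increase at mid-clay by the 2:1 spreading method:
Δσ = qBL/((B+z)(L+z)) = 286×4.6×4.6/((4.6+5.25)(4.6+5.25)) = 62.375 kPa
Final effective stress: σ'_f = σ'_0 + Δσ = 45.942 + 62.375 = 108.32 kPa.
Normally consolidated clay, so the full stress increment lies on the virgin compression line:
S_c = C_c·H/(1+e₀)·log₁₀(σ'_f/σ'_0) = 0.26×4.1/(1+1.07)×log₁₀(108.32/45.942)
    = 0.51498 × 0.3725 = 0.1918 m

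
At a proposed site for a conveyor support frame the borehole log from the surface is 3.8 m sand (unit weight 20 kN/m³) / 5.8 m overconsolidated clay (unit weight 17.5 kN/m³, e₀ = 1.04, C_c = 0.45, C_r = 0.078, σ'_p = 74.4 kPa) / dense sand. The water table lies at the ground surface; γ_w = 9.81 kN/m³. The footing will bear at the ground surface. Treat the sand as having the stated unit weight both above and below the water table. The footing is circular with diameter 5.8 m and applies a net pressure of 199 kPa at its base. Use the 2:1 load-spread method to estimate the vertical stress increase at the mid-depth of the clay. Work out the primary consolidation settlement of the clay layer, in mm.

Mid-depth of clay below the ground surface: z = 3.8 + 5.8/2 = 6.7 m.
Total vertical stress at mid-clay: σ_v = 20×3.8 + 17.5×2.9 = 126.75 kPa.
Pore pressure: u = 9.81×(6.7 − 0) = 65.727 kPa.
Initial effective stress: σ'_0 = σ_v − u = 126.75 − 65.727 = 61.023 kPa.
Stress increase at mid-clay by the 2:1 spreading method:
Δσ ≈ qD²/(D+z)² = 199×5.8²/(5.8+6.7)² = 42.844 kPa
Final effective stress: σ'_f = 61.023 + 42.844 = 103.87 kPa.
σ'_f = 103.87 > σ'_p = 74.4 kPa, so the stress path crosses the preconsolidation pressure — recompression up to σ'_p, then virgin compression beyond:
S_c = H/(1+e₀)·[C_r·log₁₀(σ'_p/σ'_0) + C_c·log₁₀(σ'_f/σ'_p)]
    = 5.8/2.04 × [0.078×log₁₀(74.4/61.023) + 0.45×log₁₀(103.87/74.4)]
    = 2.8431 × [0.0067142 + 0.065213] = 0.2045 m

S_c ≈ 204 mm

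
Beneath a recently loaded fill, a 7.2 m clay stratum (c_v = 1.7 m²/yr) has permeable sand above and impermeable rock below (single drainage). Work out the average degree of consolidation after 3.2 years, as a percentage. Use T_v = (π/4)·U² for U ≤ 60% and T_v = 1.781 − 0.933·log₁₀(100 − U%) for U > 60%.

Drainage path length: H_d = H = 7.2 m (single drainage).
T_v = c_v·t/H_d² = 1.7×3.2/7.2² = 0.10494.
T_v = 0.10494 corresponds to the U ≤ 60% branch:
U = √(4T_v/π) = 0.3655

U ≈ 36.6 %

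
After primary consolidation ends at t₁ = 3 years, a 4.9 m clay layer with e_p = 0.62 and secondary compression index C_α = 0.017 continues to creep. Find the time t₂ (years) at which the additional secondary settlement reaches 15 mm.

S_s = C_α·H/(1+e_p)·log₁₀(t₂/t₁) ⇒ log₁₀(t₂/t₁) = S_s·(1+e_p)/(C_α·H).
log₁₀(t₂/t₁) = 0.015 × (1+0.62) / (0.017×4.9) = 0.2917
t₂ = t₁ × 10^0.2917 = 3 × 1.958 = 5.873 years

t₂ ≈ 5.87 years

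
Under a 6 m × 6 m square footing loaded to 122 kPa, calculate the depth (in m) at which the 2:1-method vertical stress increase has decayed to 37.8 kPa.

z ≈ 4.78 m

2:1 spreading — at depth z the loaded area has grown by z in each plan dimension:
qB²/(B+z)² = Δσ_z ⇒ z = B(√(q/Δσ_z) − 1) = 6×(√(122/37.8) − 1) = 4.779 m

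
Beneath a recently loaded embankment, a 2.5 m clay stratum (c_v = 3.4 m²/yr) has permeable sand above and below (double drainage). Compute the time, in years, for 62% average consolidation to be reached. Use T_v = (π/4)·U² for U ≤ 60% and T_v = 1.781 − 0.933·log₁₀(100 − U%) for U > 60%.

t ≈ 0.141 years

Drainage path length: H_d = H/2 = 1.25 m (double drainage).
U > 60%: T_v = 1.781 − 0.933·log₁₀(100 − 62) = 0.30706.
t = T_v·H_d²/c_v = 0.30706×1.25²/3.4 = 0.1411 years.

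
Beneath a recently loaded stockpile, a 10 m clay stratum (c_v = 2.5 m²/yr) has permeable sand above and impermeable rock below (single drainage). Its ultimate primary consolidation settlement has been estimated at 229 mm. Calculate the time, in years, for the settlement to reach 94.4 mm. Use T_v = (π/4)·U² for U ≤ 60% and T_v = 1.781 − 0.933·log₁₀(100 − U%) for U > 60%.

t ≈ 5.34 years

Drainage path length: H_d = H = 10 m (single drainage).
U = S(t)/S_ult = 94.4/229 = 0.4122.
U ≤ 60%: T_v = (π/4)·U² = (π/4)×0.41223² = 0.13346.
t = T_v·H_d²/c_v = 0.13346×10²/2.5 = 5.338 years.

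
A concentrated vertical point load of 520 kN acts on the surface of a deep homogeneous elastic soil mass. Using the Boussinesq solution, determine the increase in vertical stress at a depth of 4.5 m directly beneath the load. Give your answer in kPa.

Δσ_z ≈ 12.3 kPa

Boussinesq vertical stress below a point load on an elastic half-space:
Δσ_z = 3P/(2πz²) · [1 + (r/z)²]^(−5/2)
r/z = 0/4.5 = 0; [1+(r/z)²]^(−5/2) = 1.
Δσ_z = 3×520/(2π×4.5²) × 1 = 12.261 × 1 = 12.26 kPa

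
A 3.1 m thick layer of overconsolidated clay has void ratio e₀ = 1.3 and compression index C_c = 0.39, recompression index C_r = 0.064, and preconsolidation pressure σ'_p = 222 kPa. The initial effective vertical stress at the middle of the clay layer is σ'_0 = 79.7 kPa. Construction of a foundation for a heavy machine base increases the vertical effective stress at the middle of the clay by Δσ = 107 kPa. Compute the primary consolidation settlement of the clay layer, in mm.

Final effective stress: σ'_f = 79.7 + 107 = 186.7 kPa.
σ'_f = 186.7 ≤ σ'_p = 222 kPa, so the clay remains overconsolidated and only the recompression index applies:
S_c = C_r·H/(1+e₀)·log₁₀(σ'_f/σ'_0) = 0.064×3.1/2.3×log₁₀(186.7/79.7)
    = 0.086259 × 0.36969 = 0.03189 m

S_c ≈ 31.9 mm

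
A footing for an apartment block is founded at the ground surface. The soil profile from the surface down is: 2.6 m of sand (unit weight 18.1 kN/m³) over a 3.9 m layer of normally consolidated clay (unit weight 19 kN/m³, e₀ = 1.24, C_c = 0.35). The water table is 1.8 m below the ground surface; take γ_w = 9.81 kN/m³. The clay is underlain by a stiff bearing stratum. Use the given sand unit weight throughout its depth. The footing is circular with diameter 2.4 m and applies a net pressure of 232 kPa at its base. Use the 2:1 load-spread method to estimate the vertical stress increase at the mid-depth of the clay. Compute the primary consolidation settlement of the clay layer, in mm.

Mid-depth of clay below the ground surface: z = 2.6 + 3.9/2 = 4.55 m.
Total vertical stress at mid-clay: σ_v = 18.1×2.6 + 19×1.95 = 84.11 kPa.
Pore pressure: u = 9.81×(4.55 − 1.8) = 26.978 kPa.
Initial effective stress: σ'_0 = σ_v − u = 84.11 − 26.978 = 57.132 kPa.
Stress increase at mid-clay by the 2:1 spreading method:
Δσ ≈ qD²/(D+z)² = 232×2.4²/(2.4+4.55)² = 27.666 kPa
Final effective stress: σ'_f = σ'_0 + Δσ = 57.132 + 27.666 = 84.798 kPa.
Normally consolidated clay, so the full stress increment lies on the virgin compression line:
S_c = C_c·H/(1+e₀)·log₁₀(σ'_f/σ'_0) = 0.35×3.9/(1+1.24)×log₁₀(84.798/57.132)
    = 0.60937 × 0.17151 = 0.1045 m

S_c ≈ 105 mm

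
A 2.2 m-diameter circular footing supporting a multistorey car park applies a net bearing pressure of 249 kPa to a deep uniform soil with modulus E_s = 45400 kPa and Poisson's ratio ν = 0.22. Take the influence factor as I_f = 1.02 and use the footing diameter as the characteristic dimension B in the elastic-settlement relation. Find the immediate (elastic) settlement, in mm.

S_e ≈ 11.7 mm

Immediate (elastic) settlement: S_e = q·B·(1−ν²)/E_s · I_f.
S_e = 249 × 2.2 × (1 − 0.22²) / 45400 × 1.02
    = 249 × 2.2 × 0.9516 / 45400 × 1.02
    = 0.01171 m = 11.71 mm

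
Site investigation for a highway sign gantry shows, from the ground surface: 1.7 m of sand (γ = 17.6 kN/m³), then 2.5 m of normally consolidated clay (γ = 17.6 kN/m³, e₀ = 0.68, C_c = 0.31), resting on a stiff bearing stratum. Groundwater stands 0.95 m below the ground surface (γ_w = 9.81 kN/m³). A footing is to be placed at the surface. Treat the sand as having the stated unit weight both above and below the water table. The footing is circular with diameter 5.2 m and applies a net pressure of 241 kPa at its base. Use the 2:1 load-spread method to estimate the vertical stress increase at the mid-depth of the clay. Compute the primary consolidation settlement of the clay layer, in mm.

Mid-depth of clay below the ground surface: z = 1.7 + 2.5/2 = 2.95 m.
Total vertical stress at mid-clay: σ_v = 17.6×1.7 + 17.6×1.25 = 51.92 kPa.
Pore pressure: u = 9.81×(2.95 − 0.95) = 19.62 kPa.
Initial effective stress: σ'_0 = σ_v − u = 51.92 − 19.62 = 32.3 kPa.
Stress increase at mid-clay by the 2:1 spreading method:
Δσ ≈ qD²/(D+z)² = 241×5.2²/(5.2+2.95)² = 98.109 kPa
Final effective stress: σ'_f = σ'_0 + Δσ = 32.3 + 98.109 = 130.41 kPa.
Normally consolidated clay, so the full stress increment lies on the virgin compression line:
S_c = C_c·H/(1+e₀)·log₁₀(σ'_f/σ'_0) = 0.31×2.5/(1+0.68)×log₁₀(130.41/32.3)
    = 0.46131 × 0.60611 = 0.2796 m

S_c ≈ 280 mm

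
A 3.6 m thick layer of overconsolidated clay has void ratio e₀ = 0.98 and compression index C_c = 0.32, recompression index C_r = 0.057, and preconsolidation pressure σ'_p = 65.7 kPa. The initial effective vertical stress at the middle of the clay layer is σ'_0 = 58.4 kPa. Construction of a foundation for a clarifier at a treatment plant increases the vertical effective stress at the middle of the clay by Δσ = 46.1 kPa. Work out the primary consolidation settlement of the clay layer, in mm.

Final effective stress: σ'_f = 58.4 + 46.1 = 104.5 kPa.
σ'_f = 104.5 > σ'_p = 65.7 kPa, so the stress path crosses the preconsolidation pressure — recompression up to σ'_p, then virgin compression beyond:
S_c = H/(1+e₀)·[C_r·log₁₀(σ'_p/σ'_0) + C_c·log₁₀(σ'_f/σ'_p)]
    = 3.6/1.98 × [0.057×log₁₀(65.7/58.4) + 0.32×log₁₀(104.5/65.7)]
    = 1.8182 × [0.0029157 + 0.064496] = 0.1226 m

S_c ≈ 123 mm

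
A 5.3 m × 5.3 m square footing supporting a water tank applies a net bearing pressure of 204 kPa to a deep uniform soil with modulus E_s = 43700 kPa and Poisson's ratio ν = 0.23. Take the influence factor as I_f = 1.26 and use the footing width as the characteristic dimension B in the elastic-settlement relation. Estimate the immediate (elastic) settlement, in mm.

Immediate (elastic) settlement: S_e = q·B·(1−ν²)/E_s · I_f.
S_e = 204 × 5.3 × (1 − 0.23²) / 43700 × 1.26
    = 204 × 5.3 × 0.9471 / 43700 × 1.26
    = 0.02953 m = 29.53 mm

S_e ≈ 29.5 mm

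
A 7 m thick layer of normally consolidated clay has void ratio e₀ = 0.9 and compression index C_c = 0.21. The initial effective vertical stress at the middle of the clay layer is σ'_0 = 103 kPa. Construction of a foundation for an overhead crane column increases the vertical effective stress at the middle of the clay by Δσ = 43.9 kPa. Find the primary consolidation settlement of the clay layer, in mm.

Final effective stress: σ'_f = σ'_0 + Δσ = 103 + 43.9 = 146.9 kPa.
Normally consolidated clay, so the full stress increment lies on the virgin compression line:
S_c = C_c·H/(1+e₀)·log₁₀(σ'_f/σ'_0) = 0.21×7/(1+0.9)×log₁₀(146.9/103)
    = 0.77368 × 0.15418 = 0.1193 m

S_c ≈ 119 mm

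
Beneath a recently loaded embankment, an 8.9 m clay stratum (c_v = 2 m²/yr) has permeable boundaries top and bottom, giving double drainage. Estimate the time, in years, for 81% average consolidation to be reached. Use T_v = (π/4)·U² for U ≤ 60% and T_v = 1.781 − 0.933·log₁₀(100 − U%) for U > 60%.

t ≈ 5.82 years

Drainage path length: H_d = H/2 = 4.45 m (double drainage).
U > 60%: T_v = 1.781 − 0.933·log₁₀(100 − 81) = 0.58792.
t = T_v·H_d²/c_v = 0.58792×4.45²/2 = 5.821 years.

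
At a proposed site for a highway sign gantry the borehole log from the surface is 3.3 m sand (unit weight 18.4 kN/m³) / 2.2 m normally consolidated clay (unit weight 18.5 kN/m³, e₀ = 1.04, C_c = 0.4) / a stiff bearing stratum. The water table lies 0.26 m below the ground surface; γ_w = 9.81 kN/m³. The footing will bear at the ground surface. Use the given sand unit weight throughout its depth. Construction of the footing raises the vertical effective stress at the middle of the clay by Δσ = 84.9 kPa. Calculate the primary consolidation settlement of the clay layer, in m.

S_c ≈ 0.212 m

Mid-depth of clay below the ground surface: z = 3.3 + 2.2/2 = 4.4 m.
Total vertical stress at mid-clay: σ_v = 18.4×3.3 + 18.5×1.1 = 81.07 kPa.
Pore pressure: u = 9.81×(4.4 − 0.26) = 40.613 kPa.
Initial effective stress: σ'_0 = σ_v − u = 81.07 − 40.613 = 40.457 kPa.
Final effective stress: σ'_f = σ'_0 + Δσ = 40.457 + 84.9 = 125.36 kPa.
Normally consolidated clay, so the full stress increment lies on the virgin compression line:
S_c = C_c·H/(1+e₀)·log₁₀(σ'_f/σ'_0) = 0.4×2.2/(1+1.04)×log₁₀(125.36/40.457)
    = 0.43137 × 0.49117 = 0.2119 m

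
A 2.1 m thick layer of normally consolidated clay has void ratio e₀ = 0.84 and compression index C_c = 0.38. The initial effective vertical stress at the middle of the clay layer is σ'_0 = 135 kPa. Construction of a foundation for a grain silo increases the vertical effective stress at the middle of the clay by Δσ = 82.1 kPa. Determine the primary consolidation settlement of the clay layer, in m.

Final effective stress: σ'_f = σ'_0 + Δσ = 135 + 82.1 = 217.1 kPa.
Normally consolidated clay, so the full stress increment lies on the virgin compression line:
S_c = C_c·H/(1+e₀)·log₁₀(σ'_f/σ'_0) = 0.38×2.1/(1+0.84)×log₁₀(217.1/135)
    = 0.4337 × 0.20633 = 0.08949 m

S_c ≈ 0.0895 m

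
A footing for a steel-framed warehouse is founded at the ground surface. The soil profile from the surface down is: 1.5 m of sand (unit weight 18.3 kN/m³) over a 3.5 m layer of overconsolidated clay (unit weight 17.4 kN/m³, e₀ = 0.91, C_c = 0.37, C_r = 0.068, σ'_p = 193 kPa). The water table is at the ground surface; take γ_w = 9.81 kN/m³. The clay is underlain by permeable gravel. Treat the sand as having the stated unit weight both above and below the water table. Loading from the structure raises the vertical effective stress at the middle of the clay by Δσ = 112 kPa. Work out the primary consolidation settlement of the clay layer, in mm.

Mid-depth of clay below the ground surface: z = 1.5 + 3.5/2 = 3.25 m.
Total vertical stress at mid-clay: σ_v = 18.3×1.5 + 17.4×1.75 = 57.9 kPa.
Pore pressure: u = 9.81×(3.25 − 0) = 31.883 kPa.
Initial effective stress: σ'_0 = σ_v − u = 57.9 − 31.883 = 26.017 kPa.
Final effective stress: σ'_f = 26.017 + 112 = 138.02 kPa.
σ'_f = 138.02 ≤ σ'_p = 193 kPa, so the clay remains overconsolidated and only the recompression index applies:
S_c = C_r·H/(1+e₀)·log₁₀(σ'_f/σ'_0) = 0.068×3.5/1.91×log₁₀(138.02/26.017)
    = 0.12461 × 0.72468 = 0.0903 m

S_c ≈ 90.3 mm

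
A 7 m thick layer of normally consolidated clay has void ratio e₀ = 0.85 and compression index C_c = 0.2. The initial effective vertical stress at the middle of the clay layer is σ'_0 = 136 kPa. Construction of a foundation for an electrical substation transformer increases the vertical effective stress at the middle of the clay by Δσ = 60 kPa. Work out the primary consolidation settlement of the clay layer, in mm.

Final effective stress: σ'_f = σ'_0 + Δσ = 136 + 60 = 196 kPa.
Normally consolidated clay, so the full stress increment lies on the virgin compression line:
S_c = C_c·H/(1+e₀)·log₁₀(σ'_f/σ'_0) = 0.2×7/(1+0.85)×log₁₀(196/136)
    = 0.75676 × 0.15872 = 0.1201 m

S_c ≈ 120 mm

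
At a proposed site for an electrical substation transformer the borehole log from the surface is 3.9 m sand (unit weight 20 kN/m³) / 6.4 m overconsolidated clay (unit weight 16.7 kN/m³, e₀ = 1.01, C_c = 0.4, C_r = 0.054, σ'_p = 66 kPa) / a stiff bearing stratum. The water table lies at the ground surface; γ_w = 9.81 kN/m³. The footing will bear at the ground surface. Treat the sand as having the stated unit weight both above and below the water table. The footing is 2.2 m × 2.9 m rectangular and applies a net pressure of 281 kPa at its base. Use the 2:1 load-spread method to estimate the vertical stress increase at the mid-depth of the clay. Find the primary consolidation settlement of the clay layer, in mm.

S_c ≈ 119 mm

Mid-depth of clay below the ground surface: z = 3.9 + 6.4/2 = 7.1 m.
Total vertical stress at mid-clay: σ_v = 20×3.9 + 16.7×3.2 = 131.44 kPa.
Pore pressure: u = 9.81×(7.1 − 0) = 69.651 kPa.
Initial effective stress: σ'_0 = σ_v − u = 131.44 − 69.651 = 61.789 kPa.
Stress increase at mid-clay by the 2:1 spreading method:
Δσ = qBL/((B+z)(L+z)) = 281×2.2×2.9/((2.2+7.1)(2.9+7.1)) = 19.277 kPa
Final effective stress: σ'_f = 61.789 + 19.277 = 81.066 kPa.
σ'_f = 81.066 > σ'_p = 66 kPa, so the stress path crosses the preconsolidation pressure — recompression up to σ'_p, then virgin compression beyond:
S_c = H/(1+e₀)·[C_r·log₁₀(σ'_p/σ'_0) + C_c·log₁₀(σ'_f/σ'_p)]
    = 6.4/2.01 × [0.054×log₁₀(66/61.789) + 0.4×log₁₀(81.066/66)]
    = 3.1841 × [0.0015462 + 0.035718] = 0.1187 m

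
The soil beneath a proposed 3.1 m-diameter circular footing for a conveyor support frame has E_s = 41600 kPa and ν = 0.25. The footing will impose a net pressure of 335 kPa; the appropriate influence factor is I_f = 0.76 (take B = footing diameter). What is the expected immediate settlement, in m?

S_e ≈ 0.0178 m

Immediate (elastic) settlement: S_e = q·B·(1−ν²)/E_s · I_f.
S_e = 335 × 3.1 × (1 − 0.25²) / 41600 × 0.76
    = 335 × 3.1 × 0.9375 / 41600 × 0.76
    = 0.01779 m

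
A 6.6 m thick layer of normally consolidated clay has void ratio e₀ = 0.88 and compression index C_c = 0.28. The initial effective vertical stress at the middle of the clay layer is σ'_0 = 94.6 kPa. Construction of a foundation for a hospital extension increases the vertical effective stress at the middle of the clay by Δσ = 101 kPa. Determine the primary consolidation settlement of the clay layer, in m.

Final effective stress: σ'_f = σ'_0 + Δσ = 94.6 + 101 = 195.6 kPa.
Normally consolidated clay, so the full stress increment lies on the virgin compression line:
S_c = C_c·H/(1+e₀)·log₁₀(σ'_f/σ'_0) = 0.28×6.6/(1+0.88)×log₁₀(195.6/94.6)
    = 0.98298 × 0.31548 = 0.3101 m

S_c ≈ 0.31 m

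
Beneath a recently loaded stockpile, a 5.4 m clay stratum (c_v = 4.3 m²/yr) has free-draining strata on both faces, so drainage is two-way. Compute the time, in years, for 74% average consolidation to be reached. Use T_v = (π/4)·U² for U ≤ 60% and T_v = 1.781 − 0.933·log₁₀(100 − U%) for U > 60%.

Drainage path length: H_d = H/2 = 2.7 m (double drainage).
U > 60%: T_v = 1.781 − 0.933·log₁₀(100 − 74) = 0.46083.
t = T_v·H_d²/c_v = 0.46083×2.7²/4.3 = 0.7813 years.

t ≈ 0.781 years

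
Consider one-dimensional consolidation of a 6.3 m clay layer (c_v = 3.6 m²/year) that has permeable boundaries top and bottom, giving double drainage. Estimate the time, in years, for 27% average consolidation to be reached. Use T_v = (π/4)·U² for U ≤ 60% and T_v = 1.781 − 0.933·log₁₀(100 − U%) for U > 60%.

t ≈ 0.158 years

Drainage path length: H_d = H/2 = 3.15 m (double drainage).
U ≤ 60%: T_v = (π/4)·U² = (π/4)×0.27² = 0.057256.
t = T_v·H_d²/c_v = 0.057256×3.15²/3.6 = 0.1578 years.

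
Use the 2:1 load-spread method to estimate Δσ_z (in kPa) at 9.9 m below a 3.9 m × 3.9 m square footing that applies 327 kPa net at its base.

Δσ_z ≈ 26.1 kPa

By the 2:1 method the load spreads at 1 horizontal : 2 vertical, so at depth z the loaded area has grown by z in each plan dimension:
Δσ = qBL/((B+z)(L+z)) = 327×3.9×3.9/((3.9+9.9)(3.9+9.9)) = 26.117 kPa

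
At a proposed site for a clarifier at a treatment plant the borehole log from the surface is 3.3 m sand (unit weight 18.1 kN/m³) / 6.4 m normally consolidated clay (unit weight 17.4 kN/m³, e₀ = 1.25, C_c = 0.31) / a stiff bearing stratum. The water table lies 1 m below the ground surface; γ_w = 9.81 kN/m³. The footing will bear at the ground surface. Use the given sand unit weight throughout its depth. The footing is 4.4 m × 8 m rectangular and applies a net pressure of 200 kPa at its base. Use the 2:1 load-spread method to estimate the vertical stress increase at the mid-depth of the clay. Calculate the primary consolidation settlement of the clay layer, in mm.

Mid-depth of clay below the ground surface: z = 3.3 + 6.4/2 = 6.5 m.
Total vertical stress at mid-clay: σ_v = 18.1×3.3 + 17.4×3.2 = 115.41 kPa.
Pore pressure: u = 9.81×(6.5 − 1) = 53.955 kPa.
Initial effective stress: σ'_0 = σ_v − u = 115.41 − 53.955 = 61.455 kPa.
Stress increase at mid-clay by the 2:1 spreading method:
Δσ = qBL/((B+z)(L+z)) = 200×4.4×8/((4.4+6.5)(8+6.5)) = 44.543 kPa
Final effective stress: σ'_f = σ'_0 + Δσ = 61.455 + 44.543 = 106 kPa.
Normally consolidated clay, so the full stress increment lies on the virgin compression line:
S_c = C_c·H/(1+e₀)·log₁₀(σ'_f/σ'_0) = 0.31×6.4/(1+1.25)×log₁₀(106/61.455)
    = 0.88178 × 0.23675 = 0.2088 m

S_c ≈ 209 mm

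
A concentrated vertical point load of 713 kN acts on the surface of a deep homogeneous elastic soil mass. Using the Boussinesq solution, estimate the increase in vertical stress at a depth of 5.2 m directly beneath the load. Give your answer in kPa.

Δσ_z ≈ 12.6 kPa

Boussinesq vertical stress below a point load on an elastic half-space:
Δσ_z = 3P/(2πz²) · [1 + (r/z)²]^(−5/2)
r/z = 0/5.2 = 0; [1+(r/z)²]^(−5/2) = 1.
Δσ_z = 3×713/(2π×5.2²) × 1 = 12.59 × 1 = 12.59 kPa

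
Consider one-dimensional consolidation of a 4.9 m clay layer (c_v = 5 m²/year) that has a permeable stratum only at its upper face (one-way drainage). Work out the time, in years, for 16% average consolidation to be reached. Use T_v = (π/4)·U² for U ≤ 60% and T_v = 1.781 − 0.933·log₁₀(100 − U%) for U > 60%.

Drainage path length: H_d = H = 4.9 m (single drainage).
U ≤ 60%: T_v = (π/4)·U² = (π/4)×0.16² = 0.020106.
t = T_v·H_d²/c_v = 0.020106×4.9²/5 = 0.09655 years.

t ≈ 0.0965 years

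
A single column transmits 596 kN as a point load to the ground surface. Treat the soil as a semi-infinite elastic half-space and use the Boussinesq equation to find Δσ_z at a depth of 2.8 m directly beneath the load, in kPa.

Δσ_z ≈ 36.3 kPa

Boussinesq vertical stress below a point load on an elastic half-space:
Δσ_z = 3P/(2πz²) · [1 + (r/z)²]^(−5/2)
r/z = 0/2.8 = 0; [1+(r/z)²]^(−5/2) = 1.
Δσ_z = 3×596/(2π×2.8²) × 1 = 36.297 × 1 = 36.3 kPa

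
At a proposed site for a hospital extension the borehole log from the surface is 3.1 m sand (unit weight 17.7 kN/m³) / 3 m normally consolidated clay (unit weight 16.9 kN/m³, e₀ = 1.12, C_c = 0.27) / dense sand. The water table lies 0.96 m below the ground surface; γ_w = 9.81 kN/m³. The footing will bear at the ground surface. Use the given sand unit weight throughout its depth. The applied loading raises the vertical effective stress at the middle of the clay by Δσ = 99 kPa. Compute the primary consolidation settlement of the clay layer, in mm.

S_c ≈ 194 mm

Mid-depth of clay below the ground surface: z = 3.1 + 3/2 = 4.6 m.
Total vertical stress at mid-clay: σ_v = 17.7×3.1 + 16.9×1.5 = 80.22 kPa.
Pore pressure: u = 9.81×(4.6 − 0.96) = 35.708 kPa.
Initial effective stress: σ'_0 = σ_v − u = 80.22 − 35.708 = 44.512 kPa.
Final effective stress: σ'_f = σ'_0 + Δσ = 44.512 + 99 = 143.51 kPa.
Normally consolidated clay, so the full stress increment lies on the virgin compression line:
S_c = C_c·H/(1+e₀)·log₁₀(σ'_f/σ'_0) = 0.27×3/(1+1.12)×log₁₀(143.51/44.512)
    = 0.38208 × 0.50841 = 0.1943 m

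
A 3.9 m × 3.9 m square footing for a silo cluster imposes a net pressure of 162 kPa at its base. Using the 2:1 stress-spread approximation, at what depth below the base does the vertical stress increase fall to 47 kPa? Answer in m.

2:1 spreading — at depth z the loaded area has grown by z in each plan dimension:
qB²/(B+z)² = Δσ_z ⇒ z = B(√(q/Δσ_z) − 1) = 3.9×(√(162/47) − 1) = 3.341 m

z ≈ 3.34 m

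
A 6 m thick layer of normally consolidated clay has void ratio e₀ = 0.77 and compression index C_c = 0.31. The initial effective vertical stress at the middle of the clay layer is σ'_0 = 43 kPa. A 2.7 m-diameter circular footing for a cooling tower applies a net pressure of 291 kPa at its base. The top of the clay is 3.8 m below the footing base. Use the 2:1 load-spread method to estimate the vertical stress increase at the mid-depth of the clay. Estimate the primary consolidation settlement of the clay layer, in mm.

Mid-depth of clay below the footing base: z = 3.8 + 6/2 = 6.8 m.
Stress increase at mid-clay by the 2:1 spreading method:
Δσ ≈ qD²/(D+z)² = 291×2.7²/(2.7+6.8)² = 23.506 kPa
Final effective stress: σ'_f = σ'_0 + Δσ = 43 + 23.506 = 66.506 kPa.
Normally consolidated clay, so the full stress increment lies on the virgin compression line:
S_c = C_c·H/(1+e₀)·log₁₀(σ'_f/σ'_0) = 0.31×6/(1+0.77)×log₁₀(66.506/43)
    = 1.0508 × 0.18939 = 0.199 m

S_c ≈ 199 mm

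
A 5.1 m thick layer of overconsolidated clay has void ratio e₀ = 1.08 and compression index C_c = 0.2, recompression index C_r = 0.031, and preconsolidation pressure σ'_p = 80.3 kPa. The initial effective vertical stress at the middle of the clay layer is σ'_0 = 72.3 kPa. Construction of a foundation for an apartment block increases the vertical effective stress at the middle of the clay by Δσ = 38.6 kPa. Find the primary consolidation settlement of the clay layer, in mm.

S_c ≈ 72.2 mm

Final effective stress: σ'_f = 72.3 + 38.6 = 110.9 kPa.
σ'_f = 110.9 > σ'_p = 80.3 kPa, so the stress path crosses the preconsolidation pressure — recompression up to σ'_p, then virgin compression beyond:
S_c = H/(1+e₀)·[C_r·log₁₀(σ'_p/σ'_0) + C_c·log₁₀(σ'_f/σ'_p)]
    = 5.1/2.08 × [0.031×log₁₀(80.3/72.3) + 0.2×log₁₀(110.9/80.3)]
    = 2.4519 × [0.0014129 + 0.028043] = 0.07222 m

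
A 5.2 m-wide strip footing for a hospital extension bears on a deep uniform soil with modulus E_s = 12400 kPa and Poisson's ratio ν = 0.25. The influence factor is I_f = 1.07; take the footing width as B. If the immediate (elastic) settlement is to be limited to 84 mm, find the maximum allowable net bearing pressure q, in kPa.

S_e = q·B·(1−ν²)/E_s · I_f  ⇒  q = S_e·E_s / (B·(1−ν²)·I_f).
q = 0.084 × 12400 / (5.2 × 0.9375 × 1.07) = 199.7 kPa

q ≈ 200 kPa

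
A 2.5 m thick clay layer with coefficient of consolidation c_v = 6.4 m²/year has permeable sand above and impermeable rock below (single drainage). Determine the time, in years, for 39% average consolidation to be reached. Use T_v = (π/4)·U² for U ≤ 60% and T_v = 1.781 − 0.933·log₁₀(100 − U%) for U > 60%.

t ≈ 0.117 years

Drainage path length: H_d = H = 2.5 m (single drainage).
U ≤ 60%: T_v = (π/4)·U² = (π/4)×0.39² = 0.11946.
t = T_v·H_d²/c_v = 0.11946×2.5²/6.4 = 0.1167 years.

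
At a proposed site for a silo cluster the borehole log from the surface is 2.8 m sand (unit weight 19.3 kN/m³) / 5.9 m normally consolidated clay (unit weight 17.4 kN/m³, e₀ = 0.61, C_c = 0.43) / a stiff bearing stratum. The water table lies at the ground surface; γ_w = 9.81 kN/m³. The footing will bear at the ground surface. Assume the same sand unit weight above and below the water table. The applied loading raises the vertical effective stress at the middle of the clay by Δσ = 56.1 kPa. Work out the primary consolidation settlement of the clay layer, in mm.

S_c ≈ 523 mm

Mid-depth of clay below the ground surface: z = 2.8 + 5.9/2 = 5.75 m.
Total vertical stress at mid-clay: σ_v = 19.3×2.8 + 17.4×2.95 = 105.37 kPa.
Pore pressure: u = 9.81×(5.75 − 0) = 56.408 kPa.
Initial effective stress: σ'_0 = σ_v − u = 105.37 − 56.408 = 48.962 kPa.
Final effective stress: σ'_f = σ'_0 + Δσ = 48.962 + 56.1 = 105.06 kPa.
Normally consolidated clay, so the full stress increment lies on the virgin compression line:
S_c = C_c·H/(1+e₀)·log₁₀(σ'_f/σ'_0) = 0.43×5.9/(1+0.61)×log₁₀(105.06/48.962)
    = 1.5758 × 0.33158 = 0.5225 m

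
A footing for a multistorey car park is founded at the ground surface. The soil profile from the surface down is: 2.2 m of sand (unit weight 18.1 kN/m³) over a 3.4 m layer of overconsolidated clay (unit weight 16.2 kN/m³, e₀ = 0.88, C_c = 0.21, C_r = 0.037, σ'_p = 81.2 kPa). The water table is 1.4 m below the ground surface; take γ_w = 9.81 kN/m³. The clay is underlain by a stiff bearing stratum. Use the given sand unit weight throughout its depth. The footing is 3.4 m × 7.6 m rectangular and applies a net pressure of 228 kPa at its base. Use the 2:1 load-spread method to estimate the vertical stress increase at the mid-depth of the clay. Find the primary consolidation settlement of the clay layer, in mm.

S_c ≈ 73.1 mm

Mid-depth of clay below the ground surface: z = 2.2 + 3.4/2 = 3.9 m.
Total vertical stress at mid-clay: σ_v = 18.1×2.2 + 16.2×1.7 = 67.36 kPa.
Pore pressure: u = 9.81×(3.9 − 1.4) = 24.525 kPa.
Initial effective stress: σ'_0 = σ_v − u = 67.36 − 24.525 = 42.835 kPa.
Stress increase at mid-clay by the 2:1 spreading method:
Δσ = qBL/((B+z)(L+z)) = 228×3.4×7.6/((3.4+3.9)(7.6+3.9)) = 70.179 kPa
Final effective stress: σ'_f = 42.835 + 70.179 = 113.01 kPa.
σ'_f = 113.01 > σ'_p = 81.2 kPa, so the stress path crosses the preconsolidation pressure — recompression up to σ'_p, then virgin compression beyond:
S_c = H/(1+e₀)·[C_r·log₁₀(σ'_p/σ'_0) + C_c·log₁₀(σ'_f/σ'_p)]
    = 3.4/1.88 × [0.037×log₁₀(81.2/42.835) + 0.21×log₁₀(113.01/81.2)]
    = 1.8085 × [0.010277 + 0.030148] = 0.07311 m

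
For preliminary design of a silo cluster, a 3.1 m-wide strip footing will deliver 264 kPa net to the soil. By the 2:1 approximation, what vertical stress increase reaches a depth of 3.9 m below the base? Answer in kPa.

By the 2:1 method the load spreads at 1 horizontal : 2 vertical, so at depth z the loaded area has grown by z in each plan dimension:
Δσ = qB/(B+z) = 264×3.1/(3.1+3.9) = 116.91 kPa

Δσ_z ≈ 117 kPa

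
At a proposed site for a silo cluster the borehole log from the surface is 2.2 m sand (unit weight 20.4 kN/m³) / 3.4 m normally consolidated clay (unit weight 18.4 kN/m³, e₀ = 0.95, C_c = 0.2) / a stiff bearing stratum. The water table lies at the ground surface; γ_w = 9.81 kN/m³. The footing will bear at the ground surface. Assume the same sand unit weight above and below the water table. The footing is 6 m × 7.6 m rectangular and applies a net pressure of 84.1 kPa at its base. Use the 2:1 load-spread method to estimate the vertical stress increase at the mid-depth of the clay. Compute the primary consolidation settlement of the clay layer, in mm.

Mid-depth of clay below the ground surface: z = 2.2 + 3.4/2 = 3.9 m.
Total vertical stress at mid-clay: σ_v = 20.4×2.2 + 18.4×1.7 = 76.16 kPa.
Pore pressure: u = 9.81×(3.9 − 0) = 38.259 kPa.
Initial effective stress: σ'_0 = σ_v − u = 76.16 − 38.259 = 37.901 kPa.
Stress increase at mid-clay by the 2:1 spreading method:
Δσ = qBL/((B+z)(L+z)) = 84.1×6×7.6/((6+3.9)(7.6+3.9)) = 33.684 kPa
Final effective stress: σ'_f = σ'_0 + Δσ = 37.901 + 33.684 = 71.585 kPa.
Normally consolidated clay, so the full stress increment lies on the virgin compression line:
S_c = C_c·H/(1+e₀)·log₁₀(σ'_f/σ'_0) = 0.2×3.4/(1+0.95)×log₁₀(71.585/37.901)
    = 0.34872 × 0.27617 = 0.09631 m

S_c ≈ 96.3 mm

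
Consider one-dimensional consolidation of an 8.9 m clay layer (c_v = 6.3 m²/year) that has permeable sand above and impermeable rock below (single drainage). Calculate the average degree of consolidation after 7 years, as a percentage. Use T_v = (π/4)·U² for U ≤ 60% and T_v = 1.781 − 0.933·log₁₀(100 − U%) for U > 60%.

U ≈ 79.5 %

Drainage path length: H_d = H = 8.9 m (single drainage).
T_v = c_v·t/H_d² = 6.3×7/8.9² = 0.55675.
T_v = 0.55675 corresponds to the U > 60% branch:
U = 1 − 10^((1.781 − T_v)/0.933)/100 = 0.7948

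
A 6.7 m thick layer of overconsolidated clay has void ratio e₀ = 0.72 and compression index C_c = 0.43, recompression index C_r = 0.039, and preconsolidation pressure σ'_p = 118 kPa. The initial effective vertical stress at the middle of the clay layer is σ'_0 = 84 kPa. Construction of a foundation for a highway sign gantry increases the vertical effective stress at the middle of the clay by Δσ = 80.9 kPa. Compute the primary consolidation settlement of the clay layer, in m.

Final effective stress: σ'_f = 84 + 80.9 = 164.9 kPa.
σ'_f = 164.9 > σ'_p = 118 kPa, so the stress path crosses the preconsolidation pressure — recompression up to σ'_p, then virgin compression beyond:
S_c = H/(1+e₀)·[C_r·log₁₀(σ'_p/σ'_0) + C_c·log₁₀(σ'_f/σ'_p)]
    = 6.7/1.72 × [0.039×log₁₀(118/84) + 0.43×log₁₀(164.9/118)]
    = 3.8953 × [0.0057565 + 0.062496] = 0.2659 m

S_c ≈ 0.266 m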